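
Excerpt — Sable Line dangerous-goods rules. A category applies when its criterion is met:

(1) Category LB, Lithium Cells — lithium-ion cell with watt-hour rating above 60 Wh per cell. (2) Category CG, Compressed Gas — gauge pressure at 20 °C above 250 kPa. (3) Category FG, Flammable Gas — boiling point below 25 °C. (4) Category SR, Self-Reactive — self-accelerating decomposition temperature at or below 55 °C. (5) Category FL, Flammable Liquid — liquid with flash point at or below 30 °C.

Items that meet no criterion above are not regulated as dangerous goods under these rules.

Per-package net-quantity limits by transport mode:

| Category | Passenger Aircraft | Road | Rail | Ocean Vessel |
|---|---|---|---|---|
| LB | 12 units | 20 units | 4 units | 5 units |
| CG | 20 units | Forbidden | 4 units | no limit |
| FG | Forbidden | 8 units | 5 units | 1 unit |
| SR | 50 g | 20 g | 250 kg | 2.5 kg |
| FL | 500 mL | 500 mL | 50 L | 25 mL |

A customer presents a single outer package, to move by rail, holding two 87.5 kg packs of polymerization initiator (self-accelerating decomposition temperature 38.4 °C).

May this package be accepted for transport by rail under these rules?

The polymerization initiator has self-accelerating decomposition temperature 38.4 °C, which is ≤ 55 °C, so it is Category SR (Self-Reactive).
Category SR quantity: two 87.5 kg packs = 175 kg.
That is within the Category SR rail limit of 250 kg.

Yes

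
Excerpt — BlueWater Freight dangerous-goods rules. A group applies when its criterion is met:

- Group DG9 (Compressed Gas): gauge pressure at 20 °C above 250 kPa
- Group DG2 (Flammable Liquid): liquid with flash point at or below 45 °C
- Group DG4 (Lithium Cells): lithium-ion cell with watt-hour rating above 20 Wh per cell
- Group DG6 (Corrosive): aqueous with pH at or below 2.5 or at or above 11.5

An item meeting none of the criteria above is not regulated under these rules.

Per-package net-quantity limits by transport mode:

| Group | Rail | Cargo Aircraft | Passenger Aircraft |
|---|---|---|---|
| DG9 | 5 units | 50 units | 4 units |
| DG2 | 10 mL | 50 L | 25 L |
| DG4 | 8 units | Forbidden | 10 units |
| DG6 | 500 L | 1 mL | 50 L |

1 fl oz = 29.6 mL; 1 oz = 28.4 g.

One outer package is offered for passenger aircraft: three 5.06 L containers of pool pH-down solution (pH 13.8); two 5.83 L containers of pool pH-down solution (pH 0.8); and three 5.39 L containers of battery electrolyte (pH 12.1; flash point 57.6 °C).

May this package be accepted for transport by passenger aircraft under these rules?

Pool pH-down solution: pH 13.8 ≥ 11.5 → Group DG6 (Corrosive).
With pH 0.8 (≤ 2.5), the pool pH-down solution falls in Group DG6.
The battery electrolyte has pH 12.1, which is ≥ 11.5, so it is Group DG6 (Corrosive).
Total Group DG6: (three 5.06 L containers = 15.18 L) + (two 5.83 L containers = 11.66 L) + (three 5.39 L containers = 16.17 L) = 43.01 L.
43.01 L is within the passenger aircraft limit of 50 L for Group DG6.

Yes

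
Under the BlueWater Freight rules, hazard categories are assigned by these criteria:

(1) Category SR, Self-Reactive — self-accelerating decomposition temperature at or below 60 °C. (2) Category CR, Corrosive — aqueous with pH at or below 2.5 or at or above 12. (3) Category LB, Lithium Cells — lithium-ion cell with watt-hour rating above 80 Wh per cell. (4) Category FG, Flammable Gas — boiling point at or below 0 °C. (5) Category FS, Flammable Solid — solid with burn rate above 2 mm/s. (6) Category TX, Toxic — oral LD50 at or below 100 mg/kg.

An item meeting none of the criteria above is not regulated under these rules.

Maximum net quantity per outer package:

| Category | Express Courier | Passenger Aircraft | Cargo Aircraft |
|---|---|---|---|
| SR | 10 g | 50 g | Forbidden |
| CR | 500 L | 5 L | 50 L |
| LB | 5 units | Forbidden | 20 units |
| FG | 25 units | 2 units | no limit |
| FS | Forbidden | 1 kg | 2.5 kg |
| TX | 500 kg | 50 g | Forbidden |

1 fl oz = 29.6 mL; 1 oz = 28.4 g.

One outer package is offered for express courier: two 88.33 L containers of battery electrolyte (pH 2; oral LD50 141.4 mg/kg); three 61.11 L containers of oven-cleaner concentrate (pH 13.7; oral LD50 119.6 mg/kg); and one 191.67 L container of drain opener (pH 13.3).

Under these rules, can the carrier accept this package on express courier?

No

With pH 2 (≤ 2.5), the battery electrolyte falls in Category CR.
With pH 13.7 (≥ 12), the oven-cleaner concentrate falls in Category CR.
Drain opener: pH 13.3 ≥ 12 → Category CR (Corrosive).
Category CR net quantity: (two 88.33 L containers = 176.66 L) + (three 61.11 L containers = 183.33 L) + 191.67 L = 551.66 L.
551.66 L exceeds the express courier limit of 500 L for Category CR.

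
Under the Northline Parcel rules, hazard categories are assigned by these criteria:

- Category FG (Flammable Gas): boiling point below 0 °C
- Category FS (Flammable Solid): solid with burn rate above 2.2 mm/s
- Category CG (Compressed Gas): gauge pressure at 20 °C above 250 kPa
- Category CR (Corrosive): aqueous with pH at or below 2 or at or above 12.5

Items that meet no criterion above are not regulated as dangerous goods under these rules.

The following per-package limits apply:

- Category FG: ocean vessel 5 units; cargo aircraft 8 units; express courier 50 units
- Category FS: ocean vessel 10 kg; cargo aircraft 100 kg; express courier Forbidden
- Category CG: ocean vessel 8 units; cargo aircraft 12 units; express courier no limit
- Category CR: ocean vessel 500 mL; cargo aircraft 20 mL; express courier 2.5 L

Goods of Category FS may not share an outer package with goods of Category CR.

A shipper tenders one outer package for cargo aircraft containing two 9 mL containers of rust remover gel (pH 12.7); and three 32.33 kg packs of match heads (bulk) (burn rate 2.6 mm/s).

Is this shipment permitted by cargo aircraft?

No

Rust remover gel: pH 12.7 ≥ 12.5 → Category CR (Corrosive).
With burn rate 2.6 mm/s (> 2.2 mm/s), the match heads (bulk) fall in Category FS.
Category FS quantity: three 32.33 kg packs = 96.99 kg.
96.99 kg is within the cargo aircraft limit of 100 kg for Category FS.
Category CR quantity: two 9 mL containers = 18 mL.
That is within the Category CR cargo aircraft limit of 20 mL.
Category FS and Category CR may not share an outer package.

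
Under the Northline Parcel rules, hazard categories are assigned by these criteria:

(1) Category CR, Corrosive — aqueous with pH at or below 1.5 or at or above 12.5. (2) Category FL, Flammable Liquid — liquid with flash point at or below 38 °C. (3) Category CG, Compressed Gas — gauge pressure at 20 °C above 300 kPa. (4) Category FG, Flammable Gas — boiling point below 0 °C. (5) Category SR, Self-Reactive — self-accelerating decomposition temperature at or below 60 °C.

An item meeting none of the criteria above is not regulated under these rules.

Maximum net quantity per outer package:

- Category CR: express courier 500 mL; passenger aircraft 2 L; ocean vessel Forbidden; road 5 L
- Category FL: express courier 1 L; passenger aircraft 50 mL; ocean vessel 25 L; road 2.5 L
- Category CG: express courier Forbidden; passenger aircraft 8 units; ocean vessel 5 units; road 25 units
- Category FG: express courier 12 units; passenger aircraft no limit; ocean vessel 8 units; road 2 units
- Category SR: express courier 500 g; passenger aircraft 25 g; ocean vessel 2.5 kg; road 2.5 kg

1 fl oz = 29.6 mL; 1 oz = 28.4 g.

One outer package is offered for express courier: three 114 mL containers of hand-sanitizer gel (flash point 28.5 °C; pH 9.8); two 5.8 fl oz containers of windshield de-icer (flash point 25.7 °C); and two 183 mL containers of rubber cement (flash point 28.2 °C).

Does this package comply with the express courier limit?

No

Hand-sanitizer gel: flash point 28.5 °C ≤ 38 °C → Category FL (Flammable Liquid).
Windshield de-icer: flash point 25.7 °C ≤ 38 °C → Category FL (Flammable Liquid).
Rubber cement: flash point 28.2 °C ≤ 38 °C → Category FL (Flammable Liquid).
Category FL net quantity: (three 114 mL containers = 342 mL) + (two 5.8 fl oz containers = 343.36 mL) + (two 183 mL containers = 366 mL) = 1051.36 mL.
1051.36 mL exceeds the express courier limit of 1 L for Category FL.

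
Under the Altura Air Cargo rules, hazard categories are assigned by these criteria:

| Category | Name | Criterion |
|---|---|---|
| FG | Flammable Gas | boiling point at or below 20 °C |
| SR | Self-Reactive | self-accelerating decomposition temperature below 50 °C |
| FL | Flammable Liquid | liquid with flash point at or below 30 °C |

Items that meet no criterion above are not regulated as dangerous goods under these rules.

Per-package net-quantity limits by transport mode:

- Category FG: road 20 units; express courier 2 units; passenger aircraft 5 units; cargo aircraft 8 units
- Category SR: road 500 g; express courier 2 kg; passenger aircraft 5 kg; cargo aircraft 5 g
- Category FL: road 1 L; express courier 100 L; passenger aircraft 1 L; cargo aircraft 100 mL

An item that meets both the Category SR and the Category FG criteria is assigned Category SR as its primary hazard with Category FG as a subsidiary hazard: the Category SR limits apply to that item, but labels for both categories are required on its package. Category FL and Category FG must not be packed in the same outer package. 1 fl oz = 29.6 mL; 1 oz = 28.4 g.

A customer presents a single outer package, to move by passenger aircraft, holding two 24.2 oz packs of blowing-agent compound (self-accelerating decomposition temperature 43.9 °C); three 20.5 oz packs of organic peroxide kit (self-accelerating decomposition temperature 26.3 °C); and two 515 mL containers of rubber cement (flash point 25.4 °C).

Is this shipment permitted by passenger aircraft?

Self-accelerating decomposition temperature 43.9 °C meets the Category SR criterion (Self-Reactive), so the blowing-agent compound is Category SR.
With self-accelerating decomposition temperature 26.3 °C (< 50 °C), the organic peroxide kit falls in Category SR.
With flash point 25.4 °C (≤ 30 °C), the rubber cement falls in Category FL.
Category FL quantity: two 515 mL containers = 1.03 L.
That exceeds the Category FL passenger aircraft limit of 1 L.
Total Category SR: (two 24.2 oz packs = 1374.56 g) + (three 20.5 oz packs = 1746.6 g) = 3121.16 g.
3121.16 g is within the passenger aircraft limit of 5 kg for Category SR.
The segregation rule (Category FL with Category FG) does not apply to Category FL with Category SR.

No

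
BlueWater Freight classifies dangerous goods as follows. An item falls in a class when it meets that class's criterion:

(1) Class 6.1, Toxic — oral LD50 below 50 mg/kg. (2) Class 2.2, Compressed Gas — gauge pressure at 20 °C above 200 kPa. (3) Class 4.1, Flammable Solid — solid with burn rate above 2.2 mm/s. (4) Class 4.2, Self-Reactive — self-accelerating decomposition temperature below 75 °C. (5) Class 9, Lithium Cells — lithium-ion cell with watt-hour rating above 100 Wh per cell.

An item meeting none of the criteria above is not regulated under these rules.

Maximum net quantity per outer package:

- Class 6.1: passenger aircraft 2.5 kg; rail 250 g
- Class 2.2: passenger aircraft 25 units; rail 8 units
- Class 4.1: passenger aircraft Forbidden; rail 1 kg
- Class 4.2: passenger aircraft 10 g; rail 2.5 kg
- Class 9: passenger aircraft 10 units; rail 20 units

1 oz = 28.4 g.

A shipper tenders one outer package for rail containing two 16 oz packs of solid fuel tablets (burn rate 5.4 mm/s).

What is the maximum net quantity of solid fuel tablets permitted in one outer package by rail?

1 kg

The solid fuel tablets have burn rate 5.4 mm/s, which is > 2.2 mm/s, so they are Class 4.1 (Flammable Solid).
The rail limit for Class 4.1 is 1 kg.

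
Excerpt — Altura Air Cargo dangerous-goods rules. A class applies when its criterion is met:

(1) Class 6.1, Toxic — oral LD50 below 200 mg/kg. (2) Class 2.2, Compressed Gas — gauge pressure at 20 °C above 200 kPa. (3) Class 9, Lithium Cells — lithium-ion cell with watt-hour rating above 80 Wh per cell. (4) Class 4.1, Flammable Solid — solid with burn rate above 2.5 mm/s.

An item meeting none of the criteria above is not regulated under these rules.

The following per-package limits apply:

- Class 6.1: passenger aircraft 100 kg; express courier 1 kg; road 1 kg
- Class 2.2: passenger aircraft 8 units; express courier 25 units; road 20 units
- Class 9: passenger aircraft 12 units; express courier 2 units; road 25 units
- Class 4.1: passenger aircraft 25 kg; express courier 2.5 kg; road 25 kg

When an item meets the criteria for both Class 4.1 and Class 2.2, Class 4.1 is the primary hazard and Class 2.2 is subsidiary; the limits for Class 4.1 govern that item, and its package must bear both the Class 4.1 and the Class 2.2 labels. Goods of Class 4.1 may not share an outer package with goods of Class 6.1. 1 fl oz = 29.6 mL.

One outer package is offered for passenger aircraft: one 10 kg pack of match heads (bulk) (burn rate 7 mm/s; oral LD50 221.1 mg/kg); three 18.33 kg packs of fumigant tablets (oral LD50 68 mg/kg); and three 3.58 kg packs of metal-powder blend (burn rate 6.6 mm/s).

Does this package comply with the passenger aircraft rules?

The match heads (bulk) have burn rate 7 mm/s, which is > 2.5 mm/s, so they are Class 4.1 (Flammable Solid).
Oral LD50 68 mg/kg meets the Class 6.1 criterion (Toxic), so the fumigant tablets are Class 6.1.
Metal-powder blend: burn rate 6.6 mm/s > 2.5 mm/s → Class 4.1 (Flammable Solid).
Class 4.1 net quantity: 10 kg + (three 3.58 kg packs = 10.74 kg) = 20.74 kg.
20.74 kg ≤ 25 kg (passenger aircraft limit, Class 4.1) — within limit.
Class 6.1 quantity: three 18.33 kg packs = 54.99 kg.
54.99 kg ≤ 100 kg (passenger aircraft limit, Class 6.1) — within limit.
Class 4.1 and Class 6.1 may not share an outer package.

No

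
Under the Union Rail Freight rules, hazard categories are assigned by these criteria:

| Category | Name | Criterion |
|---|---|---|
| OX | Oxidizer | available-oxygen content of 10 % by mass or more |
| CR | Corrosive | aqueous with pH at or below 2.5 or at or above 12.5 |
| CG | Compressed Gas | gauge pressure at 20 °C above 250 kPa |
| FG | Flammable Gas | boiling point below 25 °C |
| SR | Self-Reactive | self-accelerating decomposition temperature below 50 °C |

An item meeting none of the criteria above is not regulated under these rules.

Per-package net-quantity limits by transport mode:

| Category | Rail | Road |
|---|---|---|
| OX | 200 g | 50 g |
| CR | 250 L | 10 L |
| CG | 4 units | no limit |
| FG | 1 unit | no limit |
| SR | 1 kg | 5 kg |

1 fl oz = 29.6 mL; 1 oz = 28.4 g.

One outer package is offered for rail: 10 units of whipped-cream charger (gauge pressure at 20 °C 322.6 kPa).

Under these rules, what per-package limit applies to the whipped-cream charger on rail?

Whipped-cream charger: gauge pressure at 20 °C 322.6 kPa > 250 kPa → Category CG (Compressed Gas).
The rail limit for Category CG is 4 units.

4 units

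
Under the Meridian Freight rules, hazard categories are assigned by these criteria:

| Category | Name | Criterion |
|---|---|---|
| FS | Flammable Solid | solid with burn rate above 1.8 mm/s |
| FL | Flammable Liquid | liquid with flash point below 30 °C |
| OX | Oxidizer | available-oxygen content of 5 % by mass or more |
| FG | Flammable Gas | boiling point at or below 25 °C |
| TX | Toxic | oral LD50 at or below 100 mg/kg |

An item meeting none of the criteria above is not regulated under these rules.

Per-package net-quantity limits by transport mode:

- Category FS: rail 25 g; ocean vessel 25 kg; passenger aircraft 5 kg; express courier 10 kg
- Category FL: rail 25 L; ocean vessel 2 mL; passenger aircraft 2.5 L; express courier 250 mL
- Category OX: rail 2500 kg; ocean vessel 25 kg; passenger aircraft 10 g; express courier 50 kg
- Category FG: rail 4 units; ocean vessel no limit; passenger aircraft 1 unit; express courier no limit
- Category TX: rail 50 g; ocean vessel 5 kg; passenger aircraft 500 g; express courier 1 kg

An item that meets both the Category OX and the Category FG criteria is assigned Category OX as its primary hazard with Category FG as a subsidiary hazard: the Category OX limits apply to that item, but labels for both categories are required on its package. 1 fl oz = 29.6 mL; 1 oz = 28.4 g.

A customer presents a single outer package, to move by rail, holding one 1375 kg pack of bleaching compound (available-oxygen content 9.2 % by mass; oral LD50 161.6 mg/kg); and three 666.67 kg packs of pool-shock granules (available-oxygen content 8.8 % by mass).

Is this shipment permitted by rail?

Available-oxygen content 9.2 % by mass meets the Category OX criterion (Oxidizer), so the bleaching compound is Category OX.
Pool-shock granules: available-oxygen content 8.8 % by mass ≥ 5 % by mass → Category OX (Oxidizer).
Total Category OX: 1375 kg + (three 666.67 kg packs = 2000.01 kg) = 3375.01 kg.
3375.01 kg exceeds the rail limit of 2500 kg for Category OX.

No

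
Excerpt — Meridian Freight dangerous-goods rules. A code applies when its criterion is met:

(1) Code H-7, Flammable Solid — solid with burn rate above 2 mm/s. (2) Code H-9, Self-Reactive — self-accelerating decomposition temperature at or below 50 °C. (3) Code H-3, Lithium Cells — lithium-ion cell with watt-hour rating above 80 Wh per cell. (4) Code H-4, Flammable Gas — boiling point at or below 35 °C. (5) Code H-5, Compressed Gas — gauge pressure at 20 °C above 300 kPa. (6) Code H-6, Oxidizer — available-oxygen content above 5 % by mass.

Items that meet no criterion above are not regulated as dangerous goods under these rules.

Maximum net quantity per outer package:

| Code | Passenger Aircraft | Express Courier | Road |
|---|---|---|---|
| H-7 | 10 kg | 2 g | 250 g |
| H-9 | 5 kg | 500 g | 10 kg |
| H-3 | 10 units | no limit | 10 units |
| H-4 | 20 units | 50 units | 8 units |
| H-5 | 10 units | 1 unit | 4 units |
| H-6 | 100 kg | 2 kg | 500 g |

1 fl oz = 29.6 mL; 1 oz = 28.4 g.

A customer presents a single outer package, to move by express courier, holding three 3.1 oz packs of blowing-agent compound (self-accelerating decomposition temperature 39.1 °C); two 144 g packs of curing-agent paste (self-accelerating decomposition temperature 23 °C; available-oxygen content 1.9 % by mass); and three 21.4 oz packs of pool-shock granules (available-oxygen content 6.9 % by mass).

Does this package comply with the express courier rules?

Blowing-agent compound: self-accelerating decomposition temperature 39.1 °C ≤ 50 °C → Code H-9 (Self-Reactive).
Curing-agent paste: self-accelerating decomposition temperature 23 °C ≤ 50 °C → Code H-9 (Self-Reactive).
Available-oxygen content 6.9 % by mass meets the Code H-6 criterion (Oxidizer), so the pool-shock granules are Code H-6.
Total Code H-9: (three 3.1 oz packs = 264.12 g) + (two 144 g packs = 288 g) = 552.12 g.
That exceeds the Code H-9 express courier limit of 500 g.
Code H-6 quantity: three 21.4 oz packs = 1823.28 g.
1823.28 g is within the express courier limit of 2 kg for Code H-6.

No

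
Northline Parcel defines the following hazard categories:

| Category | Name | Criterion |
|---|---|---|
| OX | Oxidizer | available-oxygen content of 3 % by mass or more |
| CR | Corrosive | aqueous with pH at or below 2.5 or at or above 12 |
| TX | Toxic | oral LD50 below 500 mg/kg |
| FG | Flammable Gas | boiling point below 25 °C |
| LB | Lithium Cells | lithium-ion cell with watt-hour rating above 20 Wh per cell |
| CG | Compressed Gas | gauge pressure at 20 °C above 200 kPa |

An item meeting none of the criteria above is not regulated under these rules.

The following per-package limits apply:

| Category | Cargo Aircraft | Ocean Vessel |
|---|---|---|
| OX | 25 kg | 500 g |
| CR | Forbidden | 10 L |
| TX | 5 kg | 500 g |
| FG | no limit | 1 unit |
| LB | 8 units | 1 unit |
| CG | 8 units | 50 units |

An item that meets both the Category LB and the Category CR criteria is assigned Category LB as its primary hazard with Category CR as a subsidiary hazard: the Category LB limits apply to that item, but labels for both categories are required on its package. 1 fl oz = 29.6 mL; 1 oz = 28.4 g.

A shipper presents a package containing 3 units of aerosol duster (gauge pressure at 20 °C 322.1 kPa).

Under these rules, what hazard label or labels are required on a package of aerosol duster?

Category CG

The aerosol duster has gauge pressure at 20 °C 322.1 kPa, which is > 200 kPa, so it is Category CG (Compressed Gas).
Only the Category CG label is required.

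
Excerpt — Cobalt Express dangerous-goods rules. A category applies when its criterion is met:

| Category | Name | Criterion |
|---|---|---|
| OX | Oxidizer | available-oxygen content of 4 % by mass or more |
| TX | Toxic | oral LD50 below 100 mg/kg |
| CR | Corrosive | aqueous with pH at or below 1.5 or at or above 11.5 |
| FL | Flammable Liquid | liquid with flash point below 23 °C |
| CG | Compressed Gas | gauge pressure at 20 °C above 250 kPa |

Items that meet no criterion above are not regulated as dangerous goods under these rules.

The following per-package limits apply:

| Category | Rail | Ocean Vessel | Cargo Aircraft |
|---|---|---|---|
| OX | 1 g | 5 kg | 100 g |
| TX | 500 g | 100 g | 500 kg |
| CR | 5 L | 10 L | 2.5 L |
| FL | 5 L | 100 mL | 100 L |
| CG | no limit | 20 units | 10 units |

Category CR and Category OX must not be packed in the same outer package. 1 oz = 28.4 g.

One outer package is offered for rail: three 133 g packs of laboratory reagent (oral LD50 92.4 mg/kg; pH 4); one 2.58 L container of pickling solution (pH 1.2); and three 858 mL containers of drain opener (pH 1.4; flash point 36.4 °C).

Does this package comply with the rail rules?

Oral LD50 92.4 mg/kg meets the Category TX criterion (Toxic), so the laboratory reagent is Category TX.
Pickling solution: pH 1.2 ≤ 1.5 → Category CR (Corrosive).
Drain opener: pH 1.4 ≤ 1.5 → Category CR (Corrosive).
Category CR net quantity: 2.58 L + (three 858 mL containers = 2.574 L) = 5.154 L.
5.154 L > 5 L (rail limit, Category CR) — over the limit.
Category TX quantity: three 133 g packs = 399 g.
399 g is within the rail limit of 500 g for Category TX.
The segregation rule (Category CR with Category OX) does not apply to Category CR with Category TX.

No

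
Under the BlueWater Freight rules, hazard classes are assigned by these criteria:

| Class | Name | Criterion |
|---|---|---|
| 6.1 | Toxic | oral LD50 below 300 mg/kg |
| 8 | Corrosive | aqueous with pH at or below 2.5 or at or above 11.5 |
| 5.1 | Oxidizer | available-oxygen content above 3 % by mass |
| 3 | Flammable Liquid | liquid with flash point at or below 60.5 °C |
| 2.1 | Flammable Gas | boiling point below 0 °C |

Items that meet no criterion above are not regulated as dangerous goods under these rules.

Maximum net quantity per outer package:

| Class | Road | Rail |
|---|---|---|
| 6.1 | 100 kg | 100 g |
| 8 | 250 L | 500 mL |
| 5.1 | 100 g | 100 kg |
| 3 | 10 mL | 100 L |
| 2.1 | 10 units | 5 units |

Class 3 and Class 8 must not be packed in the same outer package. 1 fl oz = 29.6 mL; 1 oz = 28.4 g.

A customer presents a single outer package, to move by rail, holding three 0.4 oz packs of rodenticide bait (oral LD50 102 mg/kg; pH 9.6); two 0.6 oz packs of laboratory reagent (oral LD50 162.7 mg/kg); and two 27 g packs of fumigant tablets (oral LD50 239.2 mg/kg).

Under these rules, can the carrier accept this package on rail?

No

Oral LD50 102 mg/kg meets the Class 6.1 criterion (Toxic), so the rodenticide bait is Class 6.1.
Oral LD50 162.7 mg/kg meets the Class 6.1 criterion (Toxic), so the laboratory reagent is Class 6.1.
Oral LD50 239.2 mg/kg meets the Class 6.1 criterion (Toxic), so the fumigant tablets are Class 6.1.
Class 6.1 net quantity: (three 0.4 oz packs = 34.08 g) + (two 0.6 oz packs = 34.08 g) + (two 27 g packs = 54 g) = 122.16 g.
That exceeds the Class 6.1 rail limit of 100 g.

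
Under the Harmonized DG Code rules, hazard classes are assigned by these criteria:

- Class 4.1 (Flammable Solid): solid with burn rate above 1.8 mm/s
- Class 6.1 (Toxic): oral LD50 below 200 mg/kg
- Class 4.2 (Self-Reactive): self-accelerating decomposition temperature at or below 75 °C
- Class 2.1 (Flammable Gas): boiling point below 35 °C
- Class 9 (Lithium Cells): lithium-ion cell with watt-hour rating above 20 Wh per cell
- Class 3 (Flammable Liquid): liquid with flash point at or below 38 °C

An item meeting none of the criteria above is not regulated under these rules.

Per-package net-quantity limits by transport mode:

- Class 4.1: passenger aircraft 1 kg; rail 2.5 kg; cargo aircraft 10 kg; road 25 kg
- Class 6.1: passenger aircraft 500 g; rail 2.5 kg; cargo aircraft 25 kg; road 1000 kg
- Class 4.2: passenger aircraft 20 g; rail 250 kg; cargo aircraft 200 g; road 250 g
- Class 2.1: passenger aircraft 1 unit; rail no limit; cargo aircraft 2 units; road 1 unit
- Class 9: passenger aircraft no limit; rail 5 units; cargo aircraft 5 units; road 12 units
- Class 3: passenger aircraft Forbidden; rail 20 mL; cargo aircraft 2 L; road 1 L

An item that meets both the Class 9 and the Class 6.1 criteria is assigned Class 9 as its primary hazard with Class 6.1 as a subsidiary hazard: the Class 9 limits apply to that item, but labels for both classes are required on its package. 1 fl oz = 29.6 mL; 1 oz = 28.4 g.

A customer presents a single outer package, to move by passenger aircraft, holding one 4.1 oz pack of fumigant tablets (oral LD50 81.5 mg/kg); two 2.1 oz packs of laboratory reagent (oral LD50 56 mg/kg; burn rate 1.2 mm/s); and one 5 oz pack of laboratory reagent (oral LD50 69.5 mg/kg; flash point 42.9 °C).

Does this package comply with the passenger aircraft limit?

Yes

The fumigant tablets have oral LD50 81.5 mg/kg, which is < 200 mg/kg, so they are Class 6.1 (Toxic).
Laboratory reagent: oral LD50 56 mg/kg < 200 mg/kg → Class 6.1 (Toxic).
Oral LD50 69.5 mg/kg meets the Class 6.1 criterion (Toxic), so the laboratory reagent is Class 6.1.
Total Class 6.1: (one 4.1 oz pack = 116.44 g) + (two 2.1 oz packs = 119.28 g) + (one 5 oz pack = 142 g) = 377.72 g.
That is within the Class 6.1 passenger aircraft limit of 500 g.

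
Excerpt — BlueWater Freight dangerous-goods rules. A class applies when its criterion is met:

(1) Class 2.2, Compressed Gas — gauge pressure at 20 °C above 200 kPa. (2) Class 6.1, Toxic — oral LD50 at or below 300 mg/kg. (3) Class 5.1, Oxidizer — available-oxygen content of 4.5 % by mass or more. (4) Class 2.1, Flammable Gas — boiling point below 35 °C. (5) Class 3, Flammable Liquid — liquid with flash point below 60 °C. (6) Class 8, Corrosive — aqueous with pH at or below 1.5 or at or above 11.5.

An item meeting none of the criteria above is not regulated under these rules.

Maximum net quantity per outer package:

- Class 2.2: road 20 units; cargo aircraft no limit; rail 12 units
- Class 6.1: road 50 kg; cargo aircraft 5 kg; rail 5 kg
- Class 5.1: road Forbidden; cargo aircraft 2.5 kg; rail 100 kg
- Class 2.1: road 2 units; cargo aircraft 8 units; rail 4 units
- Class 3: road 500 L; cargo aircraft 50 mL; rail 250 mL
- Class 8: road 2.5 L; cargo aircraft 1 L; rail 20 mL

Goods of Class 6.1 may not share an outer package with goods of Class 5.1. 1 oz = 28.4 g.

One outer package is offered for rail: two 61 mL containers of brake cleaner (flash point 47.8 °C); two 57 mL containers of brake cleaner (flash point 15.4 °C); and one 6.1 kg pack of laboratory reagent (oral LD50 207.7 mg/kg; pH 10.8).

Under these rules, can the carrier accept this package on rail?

No

Flash point 47.8 °C meets the Class 3 criterion (Flammable Liquid), so the brake cleaner is Class 3.
With flash point 15.4 °C (< 60 °C), the brake cleaner falls in Class 3.
Oral LD50 207.7 mg/kg meets the Class 6.1 criterion (Toxic), so the laboratory reagent is Class 6.1.
Total Class 3: (two 61 mL containers = 122 mL) + (two 57 mL containers = 114 mL) = 236 mL.
That is within the Class 3 rail limit of 250 mL.
Class 6.1 quantity: 6.1 kg.
6.1 kg > 5 kg (rail limit, Class 6.1) — over the limit.
The segregation rule (Class 6.1 with Class 5.1) does not apply to Class 3 with Class 6.1.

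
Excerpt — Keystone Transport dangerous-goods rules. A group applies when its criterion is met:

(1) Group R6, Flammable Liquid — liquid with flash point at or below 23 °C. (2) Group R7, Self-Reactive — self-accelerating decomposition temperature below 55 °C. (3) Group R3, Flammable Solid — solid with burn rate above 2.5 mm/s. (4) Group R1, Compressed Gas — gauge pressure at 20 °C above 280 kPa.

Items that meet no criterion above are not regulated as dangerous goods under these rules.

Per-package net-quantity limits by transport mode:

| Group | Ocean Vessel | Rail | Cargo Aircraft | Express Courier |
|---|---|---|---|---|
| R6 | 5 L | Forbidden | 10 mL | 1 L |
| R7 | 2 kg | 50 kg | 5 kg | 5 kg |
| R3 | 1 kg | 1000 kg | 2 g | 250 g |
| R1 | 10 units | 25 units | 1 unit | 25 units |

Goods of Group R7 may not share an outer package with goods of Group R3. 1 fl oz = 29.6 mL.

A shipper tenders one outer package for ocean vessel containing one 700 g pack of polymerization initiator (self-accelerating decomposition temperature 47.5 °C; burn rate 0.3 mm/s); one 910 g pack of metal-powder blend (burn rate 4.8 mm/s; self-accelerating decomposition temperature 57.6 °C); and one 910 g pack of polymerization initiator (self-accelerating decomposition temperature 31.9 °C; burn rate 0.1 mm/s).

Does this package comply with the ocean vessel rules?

The polymerization initiator has self-accelerating decomposition temperature 47.5 °C, which is < 55 °C, so it is Group R7 (Self-Reactive).
Metal-powder blend: burn rate 4.8 mm/s > 2.5 mm/s → Group R3 (Flammable Solid).
With self-accelerating decomposition temperature 31.9 °C (< 55 °C), the polymerization initiator falls in Group R7.
Total Group R7: 700 g + 910 g = 1.61 kg.
1.61 kg is within the ocean vessel limit of 2 kg for Group R7.
Group R3 quantity: 910 g.
That is within the Group R3 ocean vessel limit of 1 kg.
Group R7 and Group R3 may not share an outer package.

No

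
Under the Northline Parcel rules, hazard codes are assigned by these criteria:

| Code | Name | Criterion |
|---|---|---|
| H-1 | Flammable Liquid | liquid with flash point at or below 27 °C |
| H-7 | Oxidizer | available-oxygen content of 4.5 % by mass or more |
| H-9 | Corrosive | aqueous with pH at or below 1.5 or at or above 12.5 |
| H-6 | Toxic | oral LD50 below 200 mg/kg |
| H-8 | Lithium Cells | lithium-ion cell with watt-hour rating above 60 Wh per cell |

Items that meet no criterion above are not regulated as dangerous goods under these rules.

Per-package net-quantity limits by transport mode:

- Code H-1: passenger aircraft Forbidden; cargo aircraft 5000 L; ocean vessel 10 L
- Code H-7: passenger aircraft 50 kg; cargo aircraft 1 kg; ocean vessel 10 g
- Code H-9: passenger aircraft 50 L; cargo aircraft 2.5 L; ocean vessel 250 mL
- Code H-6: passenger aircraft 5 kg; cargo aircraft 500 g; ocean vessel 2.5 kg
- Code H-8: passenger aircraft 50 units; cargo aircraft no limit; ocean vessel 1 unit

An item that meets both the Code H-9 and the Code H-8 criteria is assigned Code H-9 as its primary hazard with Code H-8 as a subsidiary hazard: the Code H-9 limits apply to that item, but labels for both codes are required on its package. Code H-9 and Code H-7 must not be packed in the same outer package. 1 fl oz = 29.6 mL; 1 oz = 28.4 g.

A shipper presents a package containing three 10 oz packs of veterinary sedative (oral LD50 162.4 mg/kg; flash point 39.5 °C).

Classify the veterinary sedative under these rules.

Veterinary sedative: oral LD50 162.4 mg/kg < 200 mg/kg → Code H-6 (Toxic).

Code H-6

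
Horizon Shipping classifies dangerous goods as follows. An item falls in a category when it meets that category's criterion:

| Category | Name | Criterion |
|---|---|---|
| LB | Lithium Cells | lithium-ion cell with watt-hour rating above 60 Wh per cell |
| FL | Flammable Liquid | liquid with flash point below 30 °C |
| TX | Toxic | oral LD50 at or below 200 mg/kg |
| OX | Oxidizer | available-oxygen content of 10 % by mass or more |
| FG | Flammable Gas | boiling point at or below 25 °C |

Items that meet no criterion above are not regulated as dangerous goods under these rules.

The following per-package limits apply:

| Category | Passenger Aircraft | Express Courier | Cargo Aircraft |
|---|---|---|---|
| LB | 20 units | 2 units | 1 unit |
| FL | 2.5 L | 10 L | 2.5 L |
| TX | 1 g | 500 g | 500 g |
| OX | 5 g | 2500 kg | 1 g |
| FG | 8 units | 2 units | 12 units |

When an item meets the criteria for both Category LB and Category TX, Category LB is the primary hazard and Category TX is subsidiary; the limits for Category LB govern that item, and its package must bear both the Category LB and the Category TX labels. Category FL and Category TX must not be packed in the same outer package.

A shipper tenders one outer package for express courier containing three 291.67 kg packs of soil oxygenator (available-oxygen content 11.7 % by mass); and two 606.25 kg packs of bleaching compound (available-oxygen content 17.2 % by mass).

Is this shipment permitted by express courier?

Soil oxygenator: available-oxygen content 11.7 % by mass ≥ 10 % by mass → Category OX (Oxidizer).
With available-oxygen content 17.2 % by mass (≥ 10 % by mass), the bleaching compound falls in Category OX.
Total Category OX: (three 291.67 kg packs = 875.01 kg) + (two 606.25 kg packs = 1212.5 kg) = 2087.51 kg.
That is within the Category OX express courier limit of 2500 kg.

Yes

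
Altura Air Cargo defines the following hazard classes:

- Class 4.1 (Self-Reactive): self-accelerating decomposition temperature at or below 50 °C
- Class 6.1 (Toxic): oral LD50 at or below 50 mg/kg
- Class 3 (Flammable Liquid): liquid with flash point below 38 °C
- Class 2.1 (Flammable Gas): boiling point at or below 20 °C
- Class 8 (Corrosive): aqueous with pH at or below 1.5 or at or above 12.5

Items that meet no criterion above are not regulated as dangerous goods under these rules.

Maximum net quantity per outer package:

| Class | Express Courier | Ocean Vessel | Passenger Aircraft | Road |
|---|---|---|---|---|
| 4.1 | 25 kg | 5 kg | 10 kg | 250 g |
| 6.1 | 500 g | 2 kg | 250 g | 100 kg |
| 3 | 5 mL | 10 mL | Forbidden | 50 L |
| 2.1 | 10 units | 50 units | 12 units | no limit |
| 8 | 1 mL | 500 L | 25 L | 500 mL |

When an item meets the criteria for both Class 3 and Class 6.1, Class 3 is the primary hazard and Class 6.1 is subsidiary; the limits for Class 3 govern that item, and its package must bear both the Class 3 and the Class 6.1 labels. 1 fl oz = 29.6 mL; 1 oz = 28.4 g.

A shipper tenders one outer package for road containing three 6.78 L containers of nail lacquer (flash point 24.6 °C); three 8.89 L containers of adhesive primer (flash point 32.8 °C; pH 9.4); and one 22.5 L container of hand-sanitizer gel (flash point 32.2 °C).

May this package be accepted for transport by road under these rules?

Flash point 24.6 °C meets the Class 3 criterion (Flammable Liquid), so the nail lacquer is Class 3.
Flash point 32.8 °C meets the Class 3 criterion (Flammable Liquid), so the adhesive primer is Class 3.
Hand-sanitizer gel: flash point 32.2 °C < 38 °C → Class 3 (Flammable Liquid).
Class 3 net quantity: (three 6.78 L containers = 20.34 L) + (three 8.89 L containers = 26.67 L) + 22.5 L = 69.51 L.
69.51 L > 50 L (road limit, Class 3) — over the limit.

No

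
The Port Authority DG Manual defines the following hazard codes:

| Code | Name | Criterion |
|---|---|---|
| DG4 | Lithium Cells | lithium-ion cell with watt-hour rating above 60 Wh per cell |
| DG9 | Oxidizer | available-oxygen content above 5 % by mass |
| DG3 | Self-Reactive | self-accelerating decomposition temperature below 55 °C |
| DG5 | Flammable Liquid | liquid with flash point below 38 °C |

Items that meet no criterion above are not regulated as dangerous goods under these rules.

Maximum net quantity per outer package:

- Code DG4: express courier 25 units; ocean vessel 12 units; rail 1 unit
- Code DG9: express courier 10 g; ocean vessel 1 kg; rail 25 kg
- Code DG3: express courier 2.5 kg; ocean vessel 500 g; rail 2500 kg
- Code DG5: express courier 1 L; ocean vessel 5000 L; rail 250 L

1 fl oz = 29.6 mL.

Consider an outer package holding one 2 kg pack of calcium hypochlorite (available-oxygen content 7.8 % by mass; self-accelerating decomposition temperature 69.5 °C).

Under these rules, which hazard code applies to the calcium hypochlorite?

Available-oxygen content 7.8 % by mass meets the Code DG9 criterion (Oxidizer), so the calcium hypochlorite is Code DG9.

Code DG9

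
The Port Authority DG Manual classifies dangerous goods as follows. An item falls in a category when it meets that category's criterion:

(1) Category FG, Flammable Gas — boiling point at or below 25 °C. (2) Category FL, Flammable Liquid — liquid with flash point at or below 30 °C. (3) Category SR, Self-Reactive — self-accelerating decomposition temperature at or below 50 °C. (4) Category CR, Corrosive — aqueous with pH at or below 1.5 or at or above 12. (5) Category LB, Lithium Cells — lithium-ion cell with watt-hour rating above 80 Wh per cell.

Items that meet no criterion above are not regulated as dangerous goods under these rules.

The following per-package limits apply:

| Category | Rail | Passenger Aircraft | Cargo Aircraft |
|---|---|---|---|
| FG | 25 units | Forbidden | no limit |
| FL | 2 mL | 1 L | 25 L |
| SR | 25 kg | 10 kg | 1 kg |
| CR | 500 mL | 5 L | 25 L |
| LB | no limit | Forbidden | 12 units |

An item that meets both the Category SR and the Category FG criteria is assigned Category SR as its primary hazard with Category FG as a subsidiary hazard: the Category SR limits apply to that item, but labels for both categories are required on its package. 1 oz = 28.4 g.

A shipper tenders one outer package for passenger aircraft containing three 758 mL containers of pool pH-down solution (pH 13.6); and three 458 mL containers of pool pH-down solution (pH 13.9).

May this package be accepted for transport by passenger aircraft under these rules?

With pH 13.6 (≥ 12), the pool pH-down solution falls in Category CR.
With pH 13.9 (≥ 12), the pool pH-down solution falls in Category CR.
Total Category CR: (three 758 mL containers = 2.274 L) + (three 458 mL containers = 1.374 L) = 3.648 L.
That is within the Category CR passenger aircraft limit of 5 L.

Yes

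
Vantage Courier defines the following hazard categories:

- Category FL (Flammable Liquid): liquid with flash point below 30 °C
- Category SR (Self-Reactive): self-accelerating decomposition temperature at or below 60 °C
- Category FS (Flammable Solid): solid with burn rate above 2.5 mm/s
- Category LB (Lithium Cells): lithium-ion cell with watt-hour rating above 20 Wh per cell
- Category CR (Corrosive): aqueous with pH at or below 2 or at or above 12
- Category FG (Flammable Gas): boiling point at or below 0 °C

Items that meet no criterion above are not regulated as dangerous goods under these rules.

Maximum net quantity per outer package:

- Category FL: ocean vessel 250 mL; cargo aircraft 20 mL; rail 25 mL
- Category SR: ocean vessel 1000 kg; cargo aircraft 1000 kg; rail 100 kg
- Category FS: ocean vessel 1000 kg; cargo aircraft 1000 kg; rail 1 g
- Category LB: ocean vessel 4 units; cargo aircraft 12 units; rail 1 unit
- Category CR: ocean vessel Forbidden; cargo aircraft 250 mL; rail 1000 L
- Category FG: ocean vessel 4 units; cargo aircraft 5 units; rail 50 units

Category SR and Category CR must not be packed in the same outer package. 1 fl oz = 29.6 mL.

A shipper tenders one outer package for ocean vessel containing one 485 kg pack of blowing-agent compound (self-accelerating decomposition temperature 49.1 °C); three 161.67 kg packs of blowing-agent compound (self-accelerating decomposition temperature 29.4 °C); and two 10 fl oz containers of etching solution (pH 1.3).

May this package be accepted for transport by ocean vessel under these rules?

The blowing-agent compound has self-accelerating decomposition temperature 49.1 °C, which is ≤ 60 °C, so it is Category SR (Self-Reactive).
With self-accelerating decomposition temperature 29.4 °C (≤ 60 °C), the blowing-agent compound falls in Category SR.
Etching solution: pH 1.3 ≤ 2 → Category CR (Corrosive).
Category SR net quantity: 485 kg + (three 161.67 kg packs = 485.01 kg) = 970.01 kg.
970.01 kg is within the ocean vessel limit of 1000 kg for Category SR.
Category CR quantity: two 10 fl oz containers = 592 mL.
By ocean vessel, Category CR is Forbidden regardless of quantity.
Category SR and Category CR may not share an outer package.

No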